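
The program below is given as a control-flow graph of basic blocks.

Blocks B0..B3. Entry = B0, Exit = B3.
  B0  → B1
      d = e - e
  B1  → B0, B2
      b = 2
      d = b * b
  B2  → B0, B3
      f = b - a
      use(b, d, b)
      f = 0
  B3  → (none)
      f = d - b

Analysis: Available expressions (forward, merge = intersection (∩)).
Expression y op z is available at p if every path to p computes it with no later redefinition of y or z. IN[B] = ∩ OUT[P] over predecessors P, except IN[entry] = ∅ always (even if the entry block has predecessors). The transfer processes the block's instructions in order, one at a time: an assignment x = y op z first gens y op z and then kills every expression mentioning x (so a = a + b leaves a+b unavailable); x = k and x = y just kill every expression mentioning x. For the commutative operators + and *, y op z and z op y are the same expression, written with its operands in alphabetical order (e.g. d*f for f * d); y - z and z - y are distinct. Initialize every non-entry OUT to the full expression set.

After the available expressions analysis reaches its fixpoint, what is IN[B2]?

Answer: {b*b, e-e}

Working:
Per-block solution:
  B0: | IN={} | OUT={e-e}
  B1: | IN={e-e} | OUT={b*b, e-e}
  B2: | IN={b*b, e-e} | OUT={b*b, b-a, e-e}
  B3: | IN={b*b, b-a, e-e} | OUT={b*b, b-a, d-b, e-e}

Merge at B2: IN[B2] = OUT[B1] = {b*b, e-e}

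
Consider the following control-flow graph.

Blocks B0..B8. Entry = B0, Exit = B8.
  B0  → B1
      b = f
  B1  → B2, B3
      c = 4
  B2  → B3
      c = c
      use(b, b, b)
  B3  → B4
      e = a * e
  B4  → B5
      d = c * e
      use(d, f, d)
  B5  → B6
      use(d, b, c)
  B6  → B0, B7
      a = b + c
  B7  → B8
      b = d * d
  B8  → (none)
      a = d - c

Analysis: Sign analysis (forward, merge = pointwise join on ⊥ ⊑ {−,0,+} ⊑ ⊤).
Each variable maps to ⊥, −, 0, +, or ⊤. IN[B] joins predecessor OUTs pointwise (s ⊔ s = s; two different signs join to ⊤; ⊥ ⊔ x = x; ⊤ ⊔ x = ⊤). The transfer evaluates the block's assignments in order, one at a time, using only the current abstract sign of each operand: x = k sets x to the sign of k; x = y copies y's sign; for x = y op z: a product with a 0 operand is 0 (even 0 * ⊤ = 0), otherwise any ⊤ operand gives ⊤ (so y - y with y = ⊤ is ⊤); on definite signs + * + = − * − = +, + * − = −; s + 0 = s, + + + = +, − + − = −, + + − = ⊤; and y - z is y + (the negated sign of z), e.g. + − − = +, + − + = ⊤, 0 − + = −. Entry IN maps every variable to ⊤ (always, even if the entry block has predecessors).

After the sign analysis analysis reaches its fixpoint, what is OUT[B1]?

Answer: {a: ⊤, b: ⊤, c: +, d: ⊤, e: ⊤, f: ⊤}

Working:
Converged values:
  B0:   IN=(all ⊤)   OUT=(all ⊤)
  B1:   IN=(all ⊤)   OUT={c:+; rest ⊤}
  B2:   IN={c:+; rest ⊤}   OUT={c:+; rest ⊤}
  B3:   IN={c:+; rest ⊤}   OUT={c:+; rest ⊤}
  B4:   IN={c:+; rest ⊤}   OUT={c:+; rest ⊤}
  B5:   IN={c:+; rest ⊤}   OUT={c:+; rest ⊤}
  B6:   IN={c:+; rest ⊤}   OUT={c:+; rest ⊤}
  B7:   IN={c:+; rest ⊤}   OUT={c:+; rest ⊤}
  B8:   IN={c:+; rest ⊤}   OUT={c:+; rest ⊤}

Merge at B1: IN[B1] = OUT[B0] = {a: ⊤, b: ⊤, c: ⊤, d: ⊤, e: ⊤, f: ⊤}
Applying B1's transfer function to that IN value gives OUT[B1] (row B1 above).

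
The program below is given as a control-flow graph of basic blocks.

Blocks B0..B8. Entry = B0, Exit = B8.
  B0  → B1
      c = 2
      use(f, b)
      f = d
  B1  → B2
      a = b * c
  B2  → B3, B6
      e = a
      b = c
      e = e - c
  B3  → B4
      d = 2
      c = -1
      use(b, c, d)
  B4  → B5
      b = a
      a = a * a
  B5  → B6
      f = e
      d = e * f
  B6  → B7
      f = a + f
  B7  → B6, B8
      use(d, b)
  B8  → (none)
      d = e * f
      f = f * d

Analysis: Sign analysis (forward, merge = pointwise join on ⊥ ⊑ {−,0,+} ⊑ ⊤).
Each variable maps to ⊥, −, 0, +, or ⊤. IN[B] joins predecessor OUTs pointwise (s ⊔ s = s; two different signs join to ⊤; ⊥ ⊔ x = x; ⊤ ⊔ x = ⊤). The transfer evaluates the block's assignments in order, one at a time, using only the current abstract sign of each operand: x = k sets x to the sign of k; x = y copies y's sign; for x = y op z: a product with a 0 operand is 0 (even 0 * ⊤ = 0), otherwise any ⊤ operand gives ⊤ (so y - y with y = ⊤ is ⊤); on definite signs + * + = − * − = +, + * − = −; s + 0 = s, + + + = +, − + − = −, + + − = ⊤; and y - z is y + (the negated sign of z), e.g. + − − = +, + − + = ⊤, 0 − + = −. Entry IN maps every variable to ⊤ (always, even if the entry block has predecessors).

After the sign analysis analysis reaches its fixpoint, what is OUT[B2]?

Answer: {a: ⊤, b: +, c: +, d: ⊤, e: ⊤, f: ⊤}

Working:
Converged values:
  B0:   IN=(all ⊤)   OUT={c:+; rest ⊤}
  B1:   IN={c:+; rest ⊤}   OUT={c:+; rest ⊤}
  B2:   IN={c:+; rest ⊤}   OUT={b:+, c:+; rest ⊤}
  B3:   IN={b:+, c:+; rest ⊤}   OUT={b:+, c:-, d:+; rest ⊤}
  B4:   IN={b:+, c:-, d:+; rest ⊤}   OUT={c:-, d:+; rest ⊤}
  B5:   IN={c:-, d:+; rest ⊤}   OUT={c:-; rest ⊤}
  B6:   IN=(all ⊤)   OUT=(all ⊤)
  B7:   IN=(all ⊤)   OUT=(all ⊤)
  B8:   IN=(all ⊤)   OUT=(all ⊤)

Merge at B2: IN[B2] = OUT[B1] = {a: ⊤, b: ⊤, c: +, d: ⊤, e: ⊤, f: ⊤}
Applying B2's transfer function to that IN value gives OUT[B2] (row B2 above).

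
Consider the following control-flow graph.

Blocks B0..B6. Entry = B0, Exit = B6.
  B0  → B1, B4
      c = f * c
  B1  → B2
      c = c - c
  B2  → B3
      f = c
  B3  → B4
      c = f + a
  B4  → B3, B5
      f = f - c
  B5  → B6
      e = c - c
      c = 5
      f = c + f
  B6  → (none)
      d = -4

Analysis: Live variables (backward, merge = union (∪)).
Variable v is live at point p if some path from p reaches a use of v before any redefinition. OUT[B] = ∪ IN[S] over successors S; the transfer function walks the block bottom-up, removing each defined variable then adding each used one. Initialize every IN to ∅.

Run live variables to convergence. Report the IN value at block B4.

Answer: {a, c, f}

Trace:
Converged values:
  B0: | IN={a, c, f} | OUT={a, c, f}
  B1: | IN={a, c} | OUT={a, c}
  B2: | IN={a, c} | OUT={a, f}
  B3: | IN={a, f} | OUT={a, c, f}
  B4: | IN={a, c, f} | OUT={a, c, f}
  B5: | IN={c, f} | OUT={}
  B6: | IN={} | OUT={}

Merge at B4: OUT[B4] = IN[B3] ⊔ IN[B5] = {a, c, f}
Applying B4's transfer function to that OUT value gives IN[B4] (row B4 above).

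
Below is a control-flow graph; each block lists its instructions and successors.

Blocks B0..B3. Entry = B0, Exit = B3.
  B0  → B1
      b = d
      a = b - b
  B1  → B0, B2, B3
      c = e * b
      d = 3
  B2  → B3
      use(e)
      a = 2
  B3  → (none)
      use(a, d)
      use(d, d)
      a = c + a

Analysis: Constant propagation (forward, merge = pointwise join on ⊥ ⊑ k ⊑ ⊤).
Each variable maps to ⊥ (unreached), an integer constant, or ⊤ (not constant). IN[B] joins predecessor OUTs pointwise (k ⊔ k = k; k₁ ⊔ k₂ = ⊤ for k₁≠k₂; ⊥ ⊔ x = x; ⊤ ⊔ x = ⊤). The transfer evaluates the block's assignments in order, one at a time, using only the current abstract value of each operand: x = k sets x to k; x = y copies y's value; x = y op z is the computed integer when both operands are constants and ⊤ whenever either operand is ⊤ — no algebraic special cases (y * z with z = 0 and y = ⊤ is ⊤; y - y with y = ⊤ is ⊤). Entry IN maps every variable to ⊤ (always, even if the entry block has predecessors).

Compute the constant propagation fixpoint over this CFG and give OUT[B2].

Answer: {a: 2, b: ⊤, c: ⊤, d: 3, e: ⊤, f: ⊤}

Working:
Per-block solution:
  B0: | IN=(all ⊤) | OUT=(all ⊤)
  B1: | IN=(all ⊤) | OUT={d:3; rest ⊤}
  B2: | IN={d:3; rest ⊤} | OUT={a:2, d:3; rest ⊤}
  B3: | IN={d:3; rest ⊤} | OUT={d:3; rest ⊤}

Merge at B2: IN[B2] = OUT[B1] = {a: ⊤, b: ⊤, c: ⊤, d: 3, e: ⊤, f: ⊤}
Applying B2's transfer function to that IN value gives OUT[B2] (row B2 above).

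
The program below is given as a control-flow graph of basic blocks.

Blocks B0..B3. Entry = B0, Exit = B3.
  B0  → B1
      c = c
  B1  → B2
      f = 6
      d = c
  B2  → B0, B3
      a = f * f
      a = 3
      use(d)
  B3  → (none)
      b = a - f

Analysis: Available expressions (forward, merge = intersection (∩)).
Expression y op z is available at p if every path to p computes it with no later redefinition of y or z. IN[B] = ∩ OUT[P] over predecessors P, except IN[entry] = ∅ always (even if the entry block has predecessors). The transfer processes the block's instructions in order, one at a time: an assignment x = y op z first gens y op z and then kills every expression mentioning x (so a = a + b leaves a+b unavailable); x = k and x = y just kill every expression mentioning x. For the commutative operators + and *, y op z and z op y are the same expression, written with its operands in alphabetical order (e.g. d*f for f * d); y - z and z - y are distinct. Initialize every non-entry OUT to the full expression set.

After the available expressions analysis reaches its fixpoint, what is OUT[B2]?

Converged values:
  B0:  IN={}  OUT={}
  B1:  IN={}  OUT={}
  B2:  IN={}  OUT={f*f}
  B3:  IN={f*f}  OUT={a-f, f*f}

Merge at B2: IN[B2] = OUT[B1] = {}
Applying B2's transfer function to that IN value gives OUT[B2] (row B2 above).

Answer: {f*f}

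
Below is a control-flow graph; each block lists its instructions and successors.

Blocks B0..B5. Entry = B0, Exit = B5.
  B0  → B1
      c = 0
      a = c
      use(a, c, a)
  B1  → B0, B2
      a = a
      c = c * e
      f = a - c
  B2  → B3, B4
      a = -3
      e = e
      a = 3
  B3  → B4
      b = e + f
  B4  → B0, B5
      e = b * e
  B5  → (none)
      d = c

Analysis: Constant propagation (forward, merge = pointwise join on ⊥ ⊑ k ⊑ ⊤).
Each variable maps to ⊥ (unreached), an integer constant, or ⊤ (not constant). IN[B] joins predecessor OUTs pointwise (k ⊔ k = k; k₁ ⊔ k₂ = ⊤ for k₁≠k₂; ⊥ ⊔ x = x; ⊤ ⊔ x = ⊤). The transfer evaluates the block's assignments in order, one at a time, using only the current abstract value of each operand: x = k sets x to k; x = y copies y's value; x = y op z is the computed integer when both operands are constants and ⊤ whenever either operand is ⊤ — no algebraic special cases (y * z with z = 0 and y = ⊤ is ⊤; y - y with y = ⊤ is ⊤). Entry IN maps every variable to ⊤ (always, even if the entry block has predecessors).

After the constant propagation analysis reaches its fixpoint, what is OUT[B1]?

Answer: {a: 0, b: ⊤, c: ⊤, d: ⊤, e: ⊤, f: ⊤}

Working:
Converged values:
  B0:  IN=(all ⊤)  OUT={a:0, c:0; rest ⊤}
  B1:  IN={a:0, c:0; rest ⊤}  OUT={a:0; rest ⊤}
  B2:  IN={a:0; rest ⊤}  OUT={a:3; rest ⊤}
  B3:  IN={a:3; rest ⊤}  OUT={a:3; rest ⊤}
  B4:  IN={a:3; rest ⊤}  OUT={a:3; rest ⊤}
  B5:  IN={a:3; rest ⊤}  OUT={a:3; rest ⊤}

Merge at B1: IN[B1] = OUT[B0] = {a: 0, b: ⊤, c: 0, d: ⊤, e: ⊤, f: ⊤}
Applying B1's transfer function to that IN value gives OUT[B1] (row B1 above).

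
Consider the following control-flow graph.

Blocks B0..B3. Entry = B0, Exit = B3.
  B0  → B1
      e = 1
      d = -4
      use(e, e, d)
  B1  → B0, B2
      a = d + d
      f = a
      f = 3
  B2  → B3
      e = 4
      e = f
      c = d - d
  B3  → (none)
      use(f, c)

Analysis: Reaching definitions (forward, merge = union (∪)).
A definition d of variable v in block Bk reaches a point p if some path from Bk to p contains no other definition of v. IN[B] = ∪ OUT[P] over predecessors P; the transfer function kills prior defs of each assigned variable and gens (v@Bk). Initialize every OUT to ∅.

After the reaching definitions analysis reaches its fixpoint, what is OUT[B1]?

Answer: {a@B1, d@B0, e@B0, f@B1}

Working:
Converged values:
  B0: | IN={a@B1, d@B0, e@B0, f@B1} | OUT={a@B1, d@B0, e@B0, f@B1}
  B1: | IN={a@B1, d@B0, e@B0, f@B1} | OUT={a@B1, d@B0, e@B0, f@B1}
  B2: | IN={a@B1, d@B0, e@B0, f@B1} | OUT={a@B1, c@B2, d@B0, e@B2, f@B1}
  B3: | IN={a@B1, c@B2, d@B0, e@B2, f@B1} | OUT={a@B1, c@B2, d@B0, e@B2, f@B1}

Merge at B1: IN[B1] = OUT[B0] = {a@B1, d@B0, e@B0, f@B1}
Applying B1's transfer function to that IN value gives OUT[B1] (row B1 above).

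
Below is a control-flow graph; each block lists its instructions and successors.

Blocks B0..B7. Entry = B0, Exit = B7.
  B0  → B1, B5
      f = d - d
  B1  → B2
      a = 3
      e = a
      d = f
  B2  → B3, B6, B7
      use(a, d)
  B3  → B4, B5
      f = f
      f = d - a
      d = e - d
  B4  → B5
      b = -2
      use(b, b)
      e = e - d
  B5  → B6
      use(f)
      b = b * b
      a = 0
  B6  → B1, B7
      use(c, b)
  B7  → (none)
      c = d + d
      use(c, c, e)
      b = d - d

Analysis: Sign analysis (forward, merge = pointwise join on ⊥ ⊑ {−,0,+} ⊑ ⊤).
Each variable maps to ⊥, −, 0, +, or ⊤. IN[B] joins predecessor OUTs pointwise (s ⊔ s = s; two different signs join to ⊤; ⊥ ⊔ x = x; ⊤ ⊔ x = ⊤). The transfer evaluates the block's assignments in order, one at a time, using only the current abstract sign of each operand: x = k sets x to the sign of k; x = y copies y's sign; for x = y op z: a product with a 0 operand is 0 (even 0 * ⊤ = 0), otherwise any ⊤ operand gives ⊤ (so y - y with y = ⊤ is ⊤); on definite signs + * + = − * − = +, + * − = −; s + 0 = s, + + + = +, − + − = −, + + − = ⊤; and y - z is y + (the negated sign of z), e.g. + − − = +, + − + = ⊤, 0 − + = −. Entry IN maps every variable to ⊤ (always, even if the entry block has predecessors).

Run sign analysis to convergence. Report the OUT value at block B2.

Answer: {a: +, b: ⊤, c: ⊤, d: ⊤, e: +, f: ⊤}

Trace:
Converged values:
  B0: | IN=(all ⊤) | OUT=(all ⊤)
  B1: | IN=(all ⊤) | OUT={a:+, e:+; rest ⊤}
  B2: | IN={a:+, e:+; rest ⊤} | OUT={a:+, e:+; rest ⊤}
  B3: | IN={a:+, e:+; rest ⊤} | OUT={a:+, e:+; rest ⊤}
  B4: | IN={a:+, e:+; rest ⊤} | OUT={a:+, b:-; rest ⊤}
  B5: | IN=(all ⊤) | OUT={a:0; rest ⊤}
  B6: | IN=(all ⊤) | OUT=(all ⊤)
  B7: | IN=(all ⊤) | OUT=(all ⊤)

Merge at B2: IN[B2] = OUT[B1] = {a: +, b: ⊤, c: ⊤, d: ⊤, e: +, f: ⊤}
Applying B2's transfer function to that IN value gives OUT[B2] (row B2 above).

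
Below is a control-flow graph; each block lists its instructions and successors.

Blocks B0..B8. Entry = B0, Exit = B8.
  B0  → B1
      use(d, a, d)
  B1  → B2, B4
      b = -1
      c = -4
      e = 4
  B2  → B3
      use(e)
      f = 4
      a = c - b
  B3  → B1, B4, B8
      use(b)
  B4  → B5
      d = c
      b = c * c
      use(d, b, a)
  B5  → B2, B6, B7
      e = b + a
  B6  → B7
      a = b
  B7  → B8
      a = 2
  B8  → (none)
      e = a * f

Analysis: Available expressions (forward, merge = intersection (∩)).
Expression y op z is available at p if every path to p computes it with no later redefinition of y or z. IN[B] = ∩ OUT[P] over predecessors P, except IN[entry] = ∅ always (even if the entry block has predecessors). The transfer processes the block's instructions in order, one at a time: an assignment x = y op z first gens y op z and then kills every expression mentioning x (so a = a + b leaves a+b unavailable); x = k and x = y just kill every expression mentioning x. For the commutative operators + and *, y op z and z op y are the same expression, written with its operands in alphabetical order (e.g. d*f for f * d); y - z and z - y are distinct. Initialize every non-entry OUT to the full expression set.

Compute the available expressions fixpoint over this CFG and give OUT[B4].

Answer: {c*c}

Derivation:
Per-block solution:
  B0: | IN={} | OUT={}
  B1: | IN={} | OUT={}
  B2: | IN={} | OUT={c-b}
  B3: | IN={c-b} | OUT={c-b}
  B4: | IN={} | OUT={c*c}
  B5: | IN={c*c} | OUT={a+b, c*c}
  B6: | IN={a+b, c*c} | OUT={c*c}
  B7: | IN={c*c} | OUT={c*c}
  B8: | IN={} | OUT={a*f}

Merge at B4: IN[B4] = OUT[B1] ∩ OUT[B3] = {}
Applying B4's transfer function to that IN value gives OUT[B4] (row B4 above).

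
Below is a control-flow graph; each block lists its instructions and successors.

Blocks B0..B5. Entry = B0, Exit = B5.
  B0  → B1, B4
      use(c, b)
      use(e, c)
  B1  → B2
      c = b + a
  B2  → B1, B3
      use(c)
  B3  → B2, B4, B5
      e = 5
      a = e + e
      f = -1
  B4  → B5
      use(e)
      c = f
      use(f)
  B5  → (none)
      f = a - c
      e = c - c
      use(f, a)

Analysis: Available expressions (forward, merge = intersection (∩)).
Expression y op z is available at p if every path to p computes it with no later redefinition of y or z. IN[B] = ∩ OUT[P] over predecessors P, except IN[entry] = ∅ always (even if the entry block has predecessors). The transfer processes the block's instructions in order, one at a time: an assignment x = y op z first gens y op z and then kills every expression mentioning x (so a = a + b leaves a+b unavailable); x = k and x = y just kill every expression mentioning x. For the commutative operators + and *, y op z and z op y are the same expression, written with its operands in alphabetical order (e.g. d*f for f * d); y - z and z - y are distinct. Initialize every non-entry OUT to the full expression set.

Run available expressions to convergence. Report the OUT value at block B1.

Answer: {a+b}

Trace:
Fixpoint table:
  B0:   IN={}   OUT={}
  B1:   IN={}   OUT={a+b}
  B2:   IN={}   OUT={}
  B3:   IN={}   OUT={e+e}
  B4:   IN={}   OUT={}
  B5:   IN={}   OUT={a-c, c-c}

Merge at B1: IN[B1] = OUT[B0] ∩ OUT[B2] = {}
Applying B1's transfer function to that IN value gives OUT[B1] (row B1 above).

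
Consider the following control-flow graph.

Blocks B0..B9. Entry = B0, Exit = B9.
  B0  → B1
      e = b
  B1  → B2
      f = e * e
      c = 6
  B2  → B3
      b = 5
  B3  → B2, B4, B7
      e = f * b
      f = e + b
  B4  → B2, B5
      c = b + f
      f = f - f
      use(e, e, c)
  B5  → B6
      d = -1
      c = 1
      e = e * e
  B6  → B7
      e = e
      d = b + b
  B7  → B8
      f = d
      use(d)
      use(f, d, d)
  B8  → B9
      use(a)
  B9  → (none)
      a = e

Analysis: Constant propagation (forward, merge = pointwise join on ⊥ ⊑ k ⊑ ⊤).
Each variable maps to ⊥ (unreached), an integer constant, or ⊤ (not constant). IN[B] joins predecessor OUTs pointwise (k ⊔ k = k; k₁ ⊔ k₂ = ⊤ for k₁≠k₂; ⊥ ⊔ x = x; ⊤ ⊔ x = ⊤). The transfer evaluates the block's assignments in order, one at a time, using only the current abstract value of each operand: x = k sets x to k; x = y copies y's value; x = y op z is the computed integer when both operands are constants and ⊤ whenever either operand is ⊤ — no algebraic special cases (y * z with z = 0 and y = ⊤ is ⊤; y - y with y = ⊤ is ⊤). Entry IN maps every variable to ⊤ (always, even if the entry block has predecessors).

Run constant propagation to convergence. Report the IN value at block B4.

Answer: {a: ⊤, b: 5, c: ⊤, d: ⊤, e: ⊤, f: ⊤}

Working:
Converged values:
  B0:   IN=(all ⊤)   OUT=(all ⊤)
  B1:   IN=(all ⊤)   OUT={c:6; rest ⊤}
  B2:   IN=(all ⊤)   OUT={b:5; rest ⊤}
  B3:   IN={b:5; rest ⊤}   OUT={b:5; rest ⊤}
  B4:   IN={b:5; rest ⊤}   OUT={b:5; rest ⊤}
  B5:   IN={b:5; rest ⊤}   OUT={b:5, c:1, d:-1; rest ⊤}
  B6:   IN={b:5, c:1, d:-1; rest ⊤}   OUT={b:5, c:1, d:10; rest ⊤}
  B7:   IN={b:5; rest ⊤}   OUT={b:5; rest ⊤}
  B8:   IN={b:5; rest ⊤}   OUT={b:5; rest ⊤}
  B9:   IN={b:5; rest ⊤}   OUT={b:5; rest ⊤}

Merge at B4: IN[B4] = OUT[B3] = {a: ⊤, b: 5, c: ⊤, d: ⊤, e: ⊤, f: ⊤}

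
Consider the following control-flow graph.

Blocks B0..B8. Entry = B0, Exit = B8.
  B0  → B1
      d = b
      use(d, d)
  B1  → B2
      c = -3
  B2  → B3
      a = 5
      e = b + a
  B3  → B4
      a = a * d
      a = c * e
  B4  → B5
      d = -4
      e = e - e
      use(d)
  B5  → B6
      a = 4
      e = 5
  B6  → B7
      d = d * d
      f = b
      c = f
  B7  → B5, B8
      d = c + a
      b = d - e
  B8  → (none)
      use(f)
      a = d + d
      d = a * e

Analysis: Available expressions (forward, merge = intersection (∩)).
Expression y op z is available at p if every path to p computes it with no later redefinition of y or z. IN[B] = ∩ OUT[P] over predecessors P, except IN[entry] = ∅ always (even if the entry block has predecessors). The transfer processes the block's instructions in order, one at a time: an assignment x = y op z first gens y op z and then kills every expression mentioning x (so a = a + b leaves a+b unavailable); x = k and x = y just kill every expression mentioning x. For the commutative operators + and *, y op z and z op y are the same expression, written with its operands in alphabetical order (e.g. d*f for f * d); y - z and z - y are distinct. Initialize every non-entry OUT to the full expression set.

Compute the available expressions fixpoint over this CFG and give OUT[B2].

Answer: {a+b}

Derivation:
Per-block solution:
  B0:   IN={}   OUT={}
  B1:   IN={}   OUT={}
  B2:   IN={}   OUT={a+b}
  B3:   IN={a+b}   OUT={c*e}
  B4:   IN={c*e}   OUT={}
  B5:   IN={}   OUT={}
  B6:   IN={}   OUT={}
  B7:   IN={}   OUT={a+c, d-e}
  B8:   IN={a+c, d-e}   OUT={a*e}

Merge at B2: IN[B2] = OUT[B1] = {}
Applying B2's transfer function to that IN value gives OUT[B2] (row B2 above).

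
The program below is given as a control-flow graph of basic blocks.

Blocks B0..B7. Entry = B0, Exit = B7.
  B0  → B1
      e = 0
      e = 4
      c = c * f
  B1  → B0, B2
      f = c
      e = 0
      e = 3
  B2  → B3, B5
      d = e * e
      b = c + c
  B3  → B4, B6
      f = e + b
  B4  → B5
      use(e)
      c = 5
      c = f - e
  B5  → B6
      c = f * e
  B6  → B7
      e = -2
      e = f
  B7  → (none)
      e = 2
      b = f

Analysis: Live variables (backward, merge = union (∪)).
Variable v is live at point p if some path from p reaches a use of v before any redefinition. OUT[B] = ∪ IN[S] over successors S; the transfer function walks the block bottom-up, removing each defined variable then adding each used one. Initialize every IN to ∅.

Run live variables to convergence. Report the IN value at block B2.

Answer: {c, e, f}

Working:
Per-block solution:
  B0:  IN={c, f}  OUT={c}
  B1:  IN={c}  OUT={c, e, f}
  B2:  IN={c, e, f}  OUT={b, e, f}
  B3:  IN={b, e}  OUT={e, f}
  B4:  IN={e, f}  OUT={e, f}
  B5:  IN={e, f}  OUT={f}
  B6:  IN={f}  OUT={f}
  B7:  IN={f}  OUT={}

Merge at B2: OUT[B2] = IN[B3] ⊔ IN[B5] = {b, e, f}
Applying B2's transfer function to that OUT value gives IN[B2] (row B2 above).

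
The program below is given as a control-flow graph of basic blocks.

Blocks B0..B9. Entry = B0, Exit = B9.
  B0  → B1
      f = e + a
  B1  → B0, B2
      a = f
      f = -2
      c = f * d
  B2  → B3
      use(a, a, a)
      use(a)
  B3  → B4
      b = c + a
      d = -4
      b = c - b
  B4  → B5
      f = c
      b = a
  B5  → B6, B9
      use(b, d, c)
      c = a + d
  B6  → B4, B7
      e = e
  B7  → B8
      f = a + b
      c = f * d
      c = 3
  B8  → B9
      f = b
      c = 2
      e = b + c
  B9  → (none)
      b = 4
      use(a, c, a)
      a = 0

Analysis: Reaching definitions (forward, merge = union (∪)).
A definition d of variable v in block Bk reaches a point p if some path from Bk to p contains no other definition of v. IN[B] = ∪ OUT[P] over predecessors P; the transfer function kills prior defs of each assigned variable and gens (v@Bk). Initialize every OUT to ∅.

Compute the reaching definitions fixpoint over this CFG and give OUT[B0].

Answer: {a@B1, c@B1, f@B0}

Derivation:
Per-block solution:
  B0:   IN={a@B1, c@B1, f@B1}   OUT={a@B1, c@B1, f@B0}
  B1:   IN={a@B1, c@B1, f@B0}   OUT={a@B1, c@B1, f@B1}
  B2:   IN={a@B1, c@B1, f@B1}   OUT={a@B1, c@B1, f@B1}
  B3:   IN={a@B1, c@B1, f@B1}   OUT={a@B1, b@B3, c@B1, d@B3, f@B1}
  B4:   IN={a@B1, b@B3, b@B4, c@B1, c@B5, d@B3, e@B6, f@B1, f@B4}   OUT={a@B1, b@B4, c@B1, c@B5, d@B3, e@B6, f@B4}
  B5:   IN={a@B1, b@B4, c@B1, c@B5, d@B3, e@B6, f@B4}   OUT={a@B1, b@B4, c@B5, d@B3, e@B6, f@B4}
  B6:   IN={a@B1, b@B4, c@B5, d@B3, e@B6, f@B4}   OUT={a@B1, b@B4, c@B5, d@B3, e@B6, f@B4}
  B7:   IN={a@B1, b@B4, c@B5, d@B3, e@B6, f@B4}   OUT={a@B1, b@B4, c@B7, d@B3, e@B6, f@B7}
  B8:   IN={a@B1, b@B4, c@B7, d@B3, e@B6, f@B7}   OUT={a@B1, b@B4, c@B8, d@B3, e@B8, f@B8}
  B9:   IN={a@B1, b@B4, c@B5, c@B8, d@B3, e@B6, e@B8, f@B4, f@B8}   OUT={a@B9, b@B9, c@B5, c@B8, d@B3, e@B6, e@B8, f@B4, f@B8}

Merge at B0 (entry node, so the boundary value {} is joined with the incoming edge(s)): IN[B0] = {} ⊔ OUT[B1] = {a@B1, c@B1, f@B1}
Applying B0's transfer function to that IN value gives OUT[B0] (row B0 above).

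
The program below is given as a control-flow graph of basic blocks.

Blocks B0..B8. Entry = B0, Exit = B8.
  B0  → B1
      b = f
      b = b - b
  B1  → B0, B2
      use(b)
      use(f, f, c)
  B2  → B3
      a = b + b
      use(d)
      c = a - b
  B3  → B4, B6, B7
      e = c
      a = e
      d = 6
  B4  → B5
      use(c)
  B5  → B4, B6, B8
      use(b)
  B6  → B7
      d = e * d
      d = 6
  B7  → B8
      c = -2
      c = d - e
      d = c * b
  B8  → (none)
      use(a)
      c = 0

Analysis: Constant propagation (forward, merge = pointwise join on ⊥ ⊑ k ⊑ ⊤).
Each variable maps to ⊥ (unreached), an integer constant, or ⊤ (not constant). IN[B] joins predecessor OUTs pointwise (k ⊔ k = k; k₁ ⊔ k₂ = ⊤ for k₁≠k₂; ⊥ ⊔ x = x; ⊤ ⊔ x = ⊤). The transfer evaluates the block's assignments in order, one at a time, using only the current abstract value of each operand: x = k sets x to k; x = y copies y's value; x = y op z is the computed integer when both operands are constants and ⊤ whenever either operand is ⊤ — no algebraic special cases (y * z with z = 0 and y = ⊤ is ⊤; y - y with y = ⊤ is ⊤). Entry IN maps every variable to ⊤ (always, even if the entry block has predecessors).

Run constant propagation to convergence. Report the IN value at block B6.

Answer: {a: ⊤, b: ⊤, c: ⊤, d: 6, e: ⊤, f: ⊤}

Working:
Converged values:
  B0:  IN=(all ⊤)  OUT=(all ⊤)
  B1:  IN=(all ⊤)  OUT=(all ⊤)
  B2:  IN=(all ⊤)  OUT=(all ⊤)
  B3:  IN=(all ⊤)  OUT={d:6; rest ⊤}
  B4:  IN={d:6; rest ⊤}  OUT={d:6; rest ⊤}
  B5:  IN={d:6; rest ⊤}  OUT={d:6; rest ⊤}
  B6:  IN={d:6; rest ⊤}  OUT={d:6; rest ⊤}
  B7:  IN={d:6; rest ⊤}  OUT=(all ⊤)
  B8:  IN=(all ⊤)  OUT={c:0; rest ⊤}

Merge at B6: IN[B6] = OUT[B3] ⊔ OUT[B5] = {a: ⊤, b: ⊤, c: ⊤, d: 6, e: ⊤, f: ⊤}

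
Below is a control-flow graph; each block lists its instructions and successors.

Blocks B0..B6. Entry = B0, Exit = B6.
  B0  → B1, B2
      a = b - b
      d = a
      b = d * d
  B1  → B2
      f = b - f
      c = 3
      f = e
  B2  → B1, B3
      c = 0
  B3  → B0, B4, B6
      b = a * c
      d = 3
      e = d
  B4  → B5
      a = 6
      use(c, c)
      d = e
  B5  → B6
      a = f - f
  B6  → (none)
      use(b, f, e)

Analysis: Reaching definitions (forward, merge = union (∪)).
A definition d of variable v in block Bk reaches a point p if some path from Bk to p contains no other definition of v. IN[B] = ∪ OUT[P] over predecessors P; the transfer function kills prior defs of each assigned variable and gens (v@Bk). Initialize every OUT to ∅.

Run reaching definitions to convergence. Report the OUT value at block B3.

Answer: {a@B0, b@B3, c@B2, d@B3, e@B3, f@B1}

Trace:
Converged values:
  B0:   IN={a@B0, b@B3, c@B2, d@B3, e@B3, f@B1}   OUT={a@B0, b@B0, c@B2, d@B0, e@B3, f@B1}
  B1:   IN={a@B0, b@B0, c@B2, d@B0, e@B3, f@B1}   OUT={a@B0, b@B0, c@B1, d@B0, e@B3, f@B1}
  B2:   IN={a@B0, b@B0, c@B1, c@B2, d@B0, e@B3, f@B1}   OUT={a@B0, b@B0, c@B2, d@B0, e@B3, f@B1}
  B3:   IN={a@B0, b@B0, c@B2, d@B0, e@B3, f@B1}   OUT={a@B0, b@B3, c@B2, d@B3, e@B3, f@B1}
  B4:   IN={a@B0, b@B3, c@B2, d@B3, e@B3, f@B1}   OUT={a@B4, b@B3, c@B2, d@B4, e@B3, f@B1}
  B5:   IN={a@B4, b@B3, c@B2, d@B4, e@B3, f@B1}   OUT={a@B5, b@B3, c@B2, d@B4, e@B3, f@B1}
  B6:   IN={a@B0, a@B5, b@B3, c@B2, d@B3, d@B4, e@B3, f@B1}   OUT={a@B0, a@B5, b@B3, c@B2, d@B3, d@B4, e@B3, f@B1}

Merge at B3: IN[B3] = OUT[B2] = {a@B0, b@B0, c@B2, d@B0, e@B3, f@B1}
Applying B3's transfer function to that IN value gives OUT[B3] (row B3 above).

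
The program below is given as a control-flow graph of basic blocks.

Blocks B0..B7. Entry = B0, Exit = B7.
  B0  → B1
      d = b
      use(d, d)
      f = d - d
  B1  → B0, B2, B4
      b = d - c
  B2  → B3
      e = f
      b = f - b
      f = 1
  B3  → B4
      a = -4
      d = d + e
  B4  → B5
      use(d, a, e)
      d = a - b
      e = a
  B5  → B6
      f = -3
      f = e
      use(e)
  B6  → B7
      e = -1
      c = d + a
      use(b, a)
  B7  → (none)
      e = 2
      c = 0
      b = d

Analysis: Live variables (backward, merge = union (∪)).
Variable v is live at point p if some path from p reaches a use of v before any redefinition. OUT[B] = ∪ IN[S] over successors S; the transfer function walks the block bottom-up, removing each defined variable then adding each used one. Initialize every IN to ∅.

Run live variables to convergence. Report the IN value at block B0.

Answer: {a, b, c, e}

Trace:
Fixpoint table:
  B0:   IN={a, b, c, e}   OUT={a, c, d, e, f}
  B1:   IN={a, c, d, e, f}   OUT={a, b, c, d, e, f}
  B2:   IN={b, d, f}   OUT={b, d, e}
  B3:   IN={b, d, e}   OUT={a, b, d, e}
  B4:   IN={a, b, d, e}   OUT={a, b, d, e}
  B5:   IN={a, b, d, e}   OUT={a, b, d}
  B6:   IN={a, b, d}   OUT={d}
  B7:   IN={d}   OUT={}

Merge at B0: OUT[B0] = IN[B1] = {a, c, d, e, f}
Applying B0's transfer function to that OUT value gives IN[B0] (row B0 above).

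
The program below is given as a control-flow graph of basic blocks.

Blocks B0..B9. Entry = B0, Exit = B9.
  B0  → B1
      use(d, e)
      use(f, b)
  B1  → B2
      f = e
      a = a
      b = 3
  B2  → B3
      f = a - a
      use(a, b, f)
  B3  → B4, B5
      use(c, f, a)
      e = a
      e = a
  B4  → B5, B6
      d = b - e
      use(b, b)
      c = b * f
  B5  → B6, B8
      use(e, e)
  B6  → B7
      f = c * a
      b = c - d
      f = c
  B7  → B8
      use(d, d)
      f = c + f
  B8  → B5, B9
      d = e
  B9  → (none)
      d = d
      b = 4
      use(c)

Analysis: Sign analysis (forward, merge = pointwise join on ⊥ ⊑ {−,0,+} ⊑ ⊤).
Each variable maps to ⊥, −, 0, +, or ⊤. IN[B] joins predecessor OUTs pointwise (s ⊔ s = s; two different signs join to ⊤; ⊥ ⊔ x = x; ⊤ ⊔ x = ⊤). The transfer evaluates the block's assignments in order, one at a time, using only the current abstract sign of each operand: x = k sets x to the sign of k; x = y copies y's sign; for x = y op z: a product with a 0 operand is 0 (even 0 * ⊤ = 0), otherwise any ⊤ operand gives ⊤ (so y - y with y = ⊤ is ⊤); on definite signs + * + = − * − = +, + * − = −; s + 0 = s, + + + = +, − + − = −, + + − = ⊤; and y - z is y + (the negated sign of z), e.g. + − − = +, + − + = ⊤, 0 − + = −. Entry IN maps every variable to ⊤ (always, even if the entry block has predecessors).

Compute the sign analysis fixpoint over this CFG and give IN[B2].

Fixpoint table:
  B0:  IN=(all ⊤)  OUT=(all ⊤)
  B1:  IN=(all ⊤)  OUT={b:+; rest ⊤}
  B2:  IN={b:+; rest ⊤}  OUT={b:+; rest ⊤}
  B3:  IN={b:+; rest ⊤}  OUT={b:+; rest ⊤}
  B4:  IN={b:+; rest ⊤}  OUT={b:+; rest ⊤}
  B5:  IN=(all ⊤)  OUT=(all ⊤)
  B6:  IN=(all ⊤)  OUT=(all ⊤)
  B7:  IN=(all ⊤)  OUT=(all ⊤)
  B8:  IN=(all ⊤)  OUT=(all ⊤)
  B9:  IN=(all ⊤)  OUT={b:+; rest ⊤}

Merge at B2: IN[B2] = OUT[B1] = {a: ⊤, b: +, c: ⊤, d: ⊤, e: ⊤, f: ⊤}

Answer: {a: ⊤, b: +, c: ⊤, d: ⊤, e: ⊤, f: ⊤}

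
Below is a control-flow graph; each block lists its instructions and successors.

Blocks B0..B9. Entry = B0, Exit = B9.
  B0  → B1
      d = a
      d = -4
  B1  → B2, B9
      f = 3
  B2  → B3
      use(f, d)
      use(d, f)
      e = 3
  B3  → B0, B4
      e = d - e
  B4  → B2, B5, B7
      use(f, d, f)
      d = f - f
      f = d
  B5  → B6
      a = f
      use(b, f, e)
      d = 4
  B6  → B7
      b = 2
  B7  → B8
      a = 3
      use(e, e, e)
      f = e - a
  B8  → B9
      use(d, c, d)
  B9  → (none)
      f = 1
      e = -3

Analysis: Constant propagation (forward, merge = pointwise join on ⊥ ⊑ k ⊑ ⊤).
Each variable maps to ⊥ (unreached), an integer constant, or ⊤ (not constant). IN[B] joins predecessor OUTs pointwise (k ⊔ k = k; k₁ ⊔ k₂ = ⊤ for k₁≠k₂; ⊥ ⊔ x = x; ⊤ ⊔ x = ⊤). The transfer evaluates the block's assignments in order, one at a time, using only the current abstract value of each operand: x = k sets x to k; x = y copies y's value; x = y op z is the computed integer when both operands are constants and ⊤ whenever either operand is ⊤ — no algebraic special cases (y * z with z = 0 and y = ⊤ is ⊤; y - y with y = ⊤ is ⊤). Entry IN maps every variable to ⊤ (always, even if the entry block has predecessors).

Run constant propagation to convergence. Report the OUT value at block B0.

Answer: {a: ⊤, b: ⊤, c: ⊤, d: -4, e: ⊤, f: ⊤}

Derivation:
Fixpoint table:
  B0:  IN=(all ⊤)  OUT={d:-4; rest ⊤}
  B1:  IN={d:-4; rest ⊤}  OUT={d:-4, f:3; rest ⊤}
  B2:  IN=(all ⊤)  OUT={e:3; rest ⊤}
  B3:  IN={e:3; rest ⊤}  OUT=(all ⊤)
  B4:  IN=(all ⊤)  OUT=(all ⊤)
  B5:  IN=(all ⊤)  OUT={d:4; rest ⊤}
  B6:  IN={d:4; rest ⊤}  OUT={b:2, d:4; rest ⊤}
  B7:  IN=(all ⊤)  OUT={a:3; rest ⊤}
  B8:  IN={a:3; rest ⊤}  OUT={a:3; rest ⊤}
  B9:  IN=(all ⊤)  OUT={e:-3, f:1; rest ⊤}

Merge at B0 (entry node, so the boundary value (all ⊤) is joined with the incoming edge(s)): IN[B0] = (all ⊤) ⊔ OUT[B3] = {a: ⊤, b: ⊤, c: ⊤, d: ⊤, e: ⊤, f: ⊤}
Applying B0's transfer function to that IN value gives OUT[B0] (row B0 above).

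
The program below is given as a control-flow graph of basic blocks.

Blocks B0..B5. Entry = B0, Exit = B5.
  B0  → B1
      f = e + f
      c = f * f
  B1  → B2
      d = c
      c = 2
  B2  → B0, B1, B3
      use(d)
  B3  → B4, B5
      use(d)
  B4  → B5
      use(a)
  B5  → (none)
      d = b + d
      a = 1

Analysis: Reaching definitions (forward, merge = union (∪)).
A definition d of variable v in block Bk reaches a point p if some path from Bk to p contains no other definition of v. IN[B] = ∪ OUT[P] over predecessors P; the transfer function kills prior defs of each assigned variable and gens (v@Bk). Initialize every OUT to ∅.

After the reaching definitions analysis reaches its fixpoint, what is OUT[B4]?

Answer: {c@B1, d@B1, f@B0}

Derivation:
Fixpoint table:
  B0:   IN={c@B1, d@B1, f@B0}   OUT={c@B0, d@B1, f@B0}
  B1:   IN={c@B0, c@B1, d@B1, f@B0}   OUT={c@B1, d@B1, f@B0}
  B2:   IN={c@B1, d@B1, f@B0}   OUT={c@B1, d@B1, f@B0}
  B3:   IN={c@B1, d@B1, f@B0}   OUT={c@B1, d@B1, f@B0}
  B4:   IN={c@B1, d@B1, f@B0}   OUT={c@B1, d@B1, f@B0}
  B5:   IN={c@B1, d@B1, f@B0}   OUT={a@B5, c@B1, d@B5, f@B0}

Merge at B4: IN[B4] = OUT[B3] = {c@B1, d@B1, f@B0}
Applying B4's transfer function to that IN value gives OUT[B4] (row B4 above).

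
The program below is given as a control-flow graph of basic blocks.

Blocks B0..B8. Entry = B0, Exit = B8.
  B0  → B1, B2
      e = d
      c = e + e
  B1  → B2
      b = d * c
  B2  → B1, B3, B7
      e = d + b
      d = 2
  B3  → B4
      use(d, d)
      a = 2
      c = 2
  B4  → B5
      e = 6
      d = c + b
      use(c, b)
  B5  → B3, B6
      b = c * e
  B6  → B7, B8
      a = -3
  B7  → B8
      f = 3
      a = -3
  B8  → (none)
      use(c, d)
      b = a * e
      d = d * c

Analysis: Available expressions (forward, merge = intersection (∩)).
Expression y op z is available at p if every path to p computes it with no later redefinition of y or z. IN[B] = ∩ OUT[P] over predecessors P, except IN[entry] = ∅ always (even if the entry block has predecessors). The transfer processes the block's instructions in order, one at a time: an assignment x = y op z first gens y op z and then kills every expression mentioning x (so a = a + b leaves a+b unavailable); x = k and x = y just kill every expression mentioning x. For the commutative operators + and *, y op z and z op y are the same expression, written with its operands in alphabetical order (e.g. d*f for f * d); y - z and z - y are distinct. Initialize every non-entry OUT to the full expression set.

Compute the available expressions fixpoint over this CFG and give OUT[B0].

Converged values:
  B0:  IN={}  OUT={e+e}
  B1:  IN={}  OUT={c*d}
  B2:  IN={}  OUT={}
  B3:  IN={}  OUT={}
  B4:  IN={}  OUT={b+c}
  B5:  IN={b+c}  OUT={c*e}
  B6:  IN={c*e}  OUT={c*e}
  B7:  IN={}  OUT={}
  B8:  IN={}  OUT={a*e}

B0 is the boundary node: IN[B0] = {}
Applying B0's transfer function to that IN value gives OUT[B0] (row B0 above).

Answer: {e+e}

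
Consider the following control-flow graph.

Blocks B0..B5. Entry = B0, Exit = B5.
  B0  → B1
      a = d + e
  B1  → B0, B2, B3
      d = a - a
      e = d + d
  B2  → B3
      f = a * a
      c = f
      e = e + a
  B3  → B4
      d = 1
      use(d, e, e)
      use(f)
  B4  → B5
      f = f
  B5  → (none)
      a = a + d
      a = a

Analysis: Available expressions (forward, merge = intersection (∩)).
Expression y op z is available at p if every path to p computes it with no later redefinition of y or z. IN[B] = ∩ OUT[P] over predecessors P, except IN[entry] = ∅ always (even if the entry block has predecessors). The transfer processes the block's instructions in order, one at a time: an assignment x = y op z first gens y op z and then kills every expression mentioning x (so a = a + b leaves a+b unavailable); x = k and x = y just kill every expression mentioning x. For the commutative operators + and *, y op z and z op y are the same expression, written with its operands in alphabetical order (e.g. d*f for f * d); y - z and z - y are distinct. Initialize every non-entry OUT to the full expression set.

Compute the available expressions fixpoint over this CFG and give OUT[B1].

Converged values:
  B0:  IN={}  OUT={d+e}
  B1:  IN={d+e}  OUT={a-a, d+d}
  B2:  IN={a-a, d+d}  OUT={a*a, a-a, d+d}
  B3:  IN={a-a, d+d}  OUT={a-a}
  B4:  IN={a-a}  OUT={a-a}
  B5:  IN={a-a}  OUT={}

Merge at B1: IN[B1] = OUT[B0] = {d+e}
Applying B1's transfer function to that IN value gives OUT[B1] (row B1 above).

Answer: {a-a, d+d}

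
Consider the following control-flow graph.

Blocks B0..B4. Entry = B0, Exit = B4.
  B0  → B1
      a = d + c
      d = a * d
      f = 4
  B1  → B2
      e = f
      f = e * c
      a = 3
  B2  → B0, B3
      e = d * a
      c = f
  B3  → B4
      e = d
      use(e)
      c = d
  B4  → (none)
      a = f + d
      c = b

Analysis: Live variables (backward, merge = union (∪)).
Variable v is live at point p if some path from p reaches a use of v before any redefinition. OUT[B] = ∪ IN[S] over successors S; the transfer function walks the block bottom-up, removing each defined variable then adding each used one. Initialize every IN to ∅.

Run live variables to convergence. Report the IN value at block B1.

Answer: {b, c, d, f}

Working:
Fixpoint table:
  B0:  IN={b, c, d}  OUT={b, c, d, f}
  B1:  IN={b, c, d, f}  OUT={a, b, d, f}
  B2:  IN={a, b, d, f}  OUT={b, c, d, f}
  B3:  IN={b, d, f}  OUT={b, d, f}
  B4:  IN={b, d, f}  OUT={}

Merge at B1: OUT[B1] = IN[B2] = {a, b, d, f}
Applying B1's transfer function to that OUT value gives IN[B1] (row B1 above).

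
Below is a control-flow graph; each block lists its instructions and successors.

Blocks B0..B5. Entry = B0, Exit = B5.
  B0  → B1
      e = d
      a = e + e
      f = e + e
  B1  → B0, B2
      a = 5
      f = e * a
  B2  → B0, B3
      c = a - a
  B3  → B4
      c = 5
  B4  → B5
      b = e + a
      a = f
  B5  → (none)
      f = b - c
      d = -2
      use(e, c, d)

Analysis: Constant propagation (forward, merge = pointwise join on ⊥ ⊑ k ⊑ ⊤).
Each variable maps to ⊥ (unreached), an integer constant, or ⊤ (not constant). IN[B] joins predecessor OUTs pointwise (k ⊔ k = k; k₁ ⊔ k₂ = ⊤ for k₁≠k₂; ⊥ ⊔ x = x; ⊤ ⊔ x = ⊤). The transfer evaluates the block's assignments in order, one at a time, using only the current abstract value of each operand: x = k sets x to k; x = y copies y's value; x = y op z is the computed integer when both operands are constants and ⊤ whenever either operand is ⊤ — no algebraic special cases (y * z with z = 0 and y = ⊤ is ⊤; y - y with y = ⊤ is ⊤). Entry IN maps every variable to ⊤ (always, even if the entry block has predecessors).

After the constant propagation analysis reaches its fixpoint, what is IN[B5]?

Answer: {a: ⊤, b: ⊤, c: 5, d: ⊤, e: ⊤, f: ⊤}

Trace:
Fixpoint table:
  B0:  IN=(all ⊤)  OUT=(all ⊤)
  B1:  IN=(all ⊤)  OUT={a:5; rest ⊤}
  B2:  IN={a:5; rest ⊤}  OUT={a:5, c:0; rest ⊤}
  B3:  IN={a:5, c:0; rest ⊤}  OUT={a:5, c:5; rest ⊤}
  B4:  IN={a:5, c:5; rest ⊤}  OUT={c:5; rest ⊤}
  B5:  IN={c:5; rest ⊤}  OUT={c:5, d:-2; rest ⊤}

Merge at B5: IN[B5] = OUT[B4] = {a: ⊤, b: ⊤, c: 5, d: ⊤, e: ⊤, f: ⊤}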